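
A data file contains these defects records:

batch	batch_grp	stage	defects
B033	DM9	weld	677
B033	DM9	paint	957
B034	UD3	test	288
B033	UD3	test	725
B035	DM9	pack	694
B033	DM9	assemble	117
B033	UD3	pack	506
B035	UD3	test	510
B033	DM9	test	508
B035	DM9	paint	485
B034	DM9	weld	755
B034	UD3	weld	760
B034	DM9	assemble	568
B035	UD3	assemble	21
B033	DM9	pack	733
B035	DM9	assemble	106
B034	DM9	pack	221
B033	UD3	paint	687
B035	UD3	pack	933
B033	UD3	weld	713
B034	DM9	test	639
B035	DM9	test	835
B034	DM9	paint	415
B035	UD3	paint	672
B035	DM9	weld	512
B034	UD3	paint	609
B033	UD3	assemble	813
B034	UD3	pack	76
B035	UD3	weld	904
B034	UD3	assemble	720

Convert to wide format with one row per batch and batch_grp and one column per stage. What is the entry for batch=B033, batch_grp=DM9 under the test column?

Wide layout: rows indexed by batch and batch_grp, columns are the 5 distinct stage values (weld, paint, test, pack, assemble).
Cell (batch=B033, batch_grp=DM9, stage=test) draws from the long row where batch=B033, batch_grp=DM9 and stage=test, which has defects=508.

508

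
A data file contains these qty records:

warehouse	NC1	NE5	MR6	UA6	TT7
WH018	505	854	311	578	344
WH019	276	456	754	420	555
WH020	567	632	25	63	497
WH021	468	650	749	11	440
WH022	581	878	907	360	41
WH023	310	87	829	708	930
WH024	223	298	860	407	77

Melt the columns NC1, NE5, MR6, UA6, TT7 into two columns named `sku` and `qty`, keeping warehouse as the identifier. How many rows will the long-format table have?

7 warehouse values × 5 melted columns = 35 rows.

35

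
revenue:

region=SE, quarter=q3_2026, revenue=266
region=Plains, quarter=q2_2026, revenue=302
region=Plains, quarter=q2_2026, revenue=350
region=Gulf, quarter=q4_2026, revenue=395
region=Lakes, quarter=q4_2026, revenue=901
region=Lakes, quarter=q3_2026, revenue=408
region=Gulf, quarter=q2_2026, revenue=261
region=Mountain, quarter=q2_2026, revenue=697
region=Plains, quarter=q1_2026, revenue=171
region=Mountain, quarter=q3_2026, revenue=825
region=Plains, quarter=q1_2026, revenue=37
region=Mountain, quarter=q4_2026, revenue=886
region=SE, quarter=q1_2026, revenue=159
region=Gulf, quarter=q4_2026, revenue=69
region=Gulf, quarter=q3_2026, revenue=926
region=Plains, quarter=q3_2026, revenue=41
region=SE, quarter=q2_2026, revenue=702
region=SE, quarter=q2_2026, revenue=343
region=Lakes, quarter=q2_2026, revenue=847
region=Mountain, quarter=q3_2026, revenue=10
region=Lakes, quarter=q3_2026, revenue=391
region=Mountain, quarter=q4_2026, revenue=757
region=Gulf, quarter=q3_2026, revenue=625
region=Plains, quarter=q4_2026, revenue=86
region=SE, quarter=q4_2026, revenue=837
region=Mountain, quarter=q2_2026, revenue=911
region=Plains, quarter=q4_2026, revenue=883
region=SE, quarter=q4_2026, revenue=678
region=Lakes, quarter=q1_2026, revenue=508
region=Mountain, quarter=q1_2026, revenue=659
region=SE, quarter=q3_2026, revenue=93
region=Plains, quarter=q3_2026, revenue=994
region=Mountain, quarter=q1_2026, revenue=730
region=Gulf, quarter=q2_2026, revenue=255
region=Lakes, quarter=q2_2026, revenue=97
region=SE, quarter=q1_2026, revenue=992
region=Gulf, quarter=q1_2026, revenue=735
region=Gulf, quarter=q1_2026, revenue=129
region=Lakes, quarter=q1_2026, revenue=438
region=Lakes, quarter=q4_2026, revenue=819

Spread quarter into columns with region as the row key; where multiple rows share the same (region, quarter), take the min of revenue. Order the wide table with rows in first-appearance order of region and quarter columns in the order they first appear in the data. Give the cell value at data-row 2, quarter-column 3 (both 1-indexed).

86

With rows in first-appearance order of region, row 2 is region=Plains. quarter columns in first-appearance order: q3_2026, q2_2026, q4_2026, q1_2026; column 3 is q4_2026.
Long rows with region=Plains, quarter=q4_2026: min(86, 883) = 86.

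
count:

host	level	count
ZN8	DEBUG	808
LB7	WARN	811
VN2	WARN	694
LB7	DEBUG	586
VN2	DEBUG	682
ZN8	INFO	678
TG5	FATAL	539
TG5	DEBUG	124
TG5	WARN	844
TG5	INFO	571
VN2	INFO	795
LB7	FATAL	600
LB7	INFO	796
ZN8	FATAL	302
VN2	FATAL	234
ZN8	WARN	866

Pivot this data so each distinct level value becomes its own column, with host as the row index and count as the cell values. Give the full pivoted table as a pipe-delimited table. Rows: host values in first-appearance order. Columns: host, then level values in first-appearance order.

Columns: host plus the 4 distinct level values (DEBUG, WARN, INFO, FATAL).
For example, row ZN8 column DEBUG takes count=808 from the long row (ZN8, DEBUG).

| host | DEBUG | WARN | INFO | FATAL |
| ZN8 | 808 | 866 | 678 | 302 |
| LB7 | 586 | 811 | 796 | 600 |
| VN2 | 682 | 694 | 795 | 234 |
| TG5 | 124 | 844 | 571 | 539 |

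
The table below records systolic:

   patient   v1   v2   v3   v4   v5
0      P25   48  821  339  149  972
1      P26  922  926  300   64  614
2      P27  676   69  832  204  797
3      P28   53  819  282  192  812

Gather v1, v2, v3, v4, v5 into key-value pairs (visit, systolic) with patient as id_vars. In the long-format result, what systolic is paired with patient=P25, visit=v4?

149

Unpivoting turns each (patient, wide-column) pair into one long row.
The wide cell at row P25, column v4 holds 149, so the long row (P25, v4) has systolic=149.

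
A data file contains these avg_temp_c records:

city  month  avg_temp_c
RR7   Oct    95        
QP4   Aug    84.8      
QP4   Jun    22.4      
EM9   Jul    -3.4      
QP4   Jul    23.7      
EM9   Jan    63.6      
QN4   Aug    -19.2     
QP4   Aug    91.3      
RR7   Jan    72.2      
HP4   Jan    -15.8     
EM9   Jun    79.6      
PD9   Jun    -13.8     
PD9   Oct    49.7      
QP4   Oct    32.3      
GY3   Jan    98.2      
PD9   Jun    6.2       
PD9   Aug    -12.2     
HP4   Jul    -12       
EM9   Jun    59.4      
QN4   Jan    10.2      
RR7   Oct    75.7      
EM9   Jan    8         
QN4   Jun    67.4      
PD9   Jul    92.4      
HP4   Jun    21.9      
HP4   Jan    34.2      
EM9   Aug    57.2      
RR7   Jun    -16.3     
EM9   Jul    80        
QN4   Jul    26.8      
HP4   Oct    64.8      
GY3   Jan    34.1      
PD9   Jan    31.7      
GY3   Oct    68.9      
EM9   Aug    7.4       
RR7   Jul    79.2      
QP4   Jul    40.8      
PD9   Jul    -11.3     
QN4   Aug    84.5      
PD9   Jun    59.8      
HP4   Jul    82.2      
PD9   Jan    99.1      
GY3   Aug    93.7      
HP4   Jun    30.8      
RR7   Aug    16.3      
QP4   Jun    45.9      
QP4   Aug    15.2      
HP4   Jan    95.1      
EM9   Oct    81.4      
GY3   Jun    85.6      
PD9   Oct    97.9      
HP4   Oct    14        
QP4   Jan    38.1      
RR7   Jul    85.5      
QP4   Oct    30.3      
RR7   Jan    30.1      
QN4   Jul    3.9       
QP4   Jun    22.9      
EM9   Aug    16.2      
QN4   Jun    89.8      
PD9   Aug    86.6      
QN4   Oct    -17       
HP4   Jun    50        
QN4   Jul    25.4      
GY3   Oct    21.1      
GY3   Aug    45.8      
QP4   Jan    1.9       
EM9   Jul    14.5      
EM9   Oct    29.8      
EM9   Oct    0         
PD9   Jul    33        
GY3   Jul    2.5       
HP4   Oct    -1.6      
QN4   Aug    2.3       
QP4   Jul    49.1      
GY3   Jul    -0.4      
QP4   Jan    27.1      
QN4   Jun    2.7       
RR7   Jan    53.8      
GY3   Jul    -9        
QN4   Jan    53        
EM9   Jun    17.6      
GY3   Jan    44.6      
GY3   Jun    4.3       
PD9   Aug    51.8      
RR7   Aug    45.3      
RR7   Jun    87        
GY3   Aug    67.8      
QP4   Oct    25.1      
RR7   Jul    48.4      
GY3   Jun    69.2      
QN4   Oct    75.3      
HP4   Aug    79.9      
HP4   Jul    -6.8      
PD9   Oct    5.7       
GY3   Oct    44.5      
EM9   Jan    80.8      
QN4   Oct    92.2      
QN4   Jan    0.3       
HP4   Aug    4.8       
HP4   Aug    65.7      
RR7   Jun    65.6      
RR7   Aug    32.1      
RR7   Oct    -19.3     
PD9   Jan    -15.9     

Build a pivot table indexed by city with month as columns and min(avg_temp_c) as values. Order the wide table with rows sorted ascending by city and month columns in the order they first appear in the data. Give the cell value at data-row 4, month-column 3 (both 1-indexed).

-13.8

With rows sorted ascending by city, row 4 is city=PD9. month columns in first-appearance order: Oct, Aug, Jun, Jul, Jan; column 3 is Jun.
Long rows with city=PD9, month=Jun: min(-13.8, 6.2, 59.8) = -13.8.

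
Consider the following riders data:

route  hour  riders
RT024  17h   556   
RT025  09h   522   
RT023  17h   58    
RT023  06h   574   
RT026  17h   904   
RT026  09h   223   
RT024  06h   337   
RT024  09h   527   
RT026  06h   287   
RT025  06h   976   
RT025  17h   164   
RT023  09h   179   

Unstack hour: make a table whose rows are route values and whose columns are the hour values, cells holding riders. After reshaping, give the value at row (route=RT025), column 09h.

Wide layout: rows indexed by route, columns are the 3 distinct hour values (17h, 09h, 06h).
Cell (route=RT025, hour=09h) draws from the long row where route=RT025 and hour=09h, which has riders=522.

522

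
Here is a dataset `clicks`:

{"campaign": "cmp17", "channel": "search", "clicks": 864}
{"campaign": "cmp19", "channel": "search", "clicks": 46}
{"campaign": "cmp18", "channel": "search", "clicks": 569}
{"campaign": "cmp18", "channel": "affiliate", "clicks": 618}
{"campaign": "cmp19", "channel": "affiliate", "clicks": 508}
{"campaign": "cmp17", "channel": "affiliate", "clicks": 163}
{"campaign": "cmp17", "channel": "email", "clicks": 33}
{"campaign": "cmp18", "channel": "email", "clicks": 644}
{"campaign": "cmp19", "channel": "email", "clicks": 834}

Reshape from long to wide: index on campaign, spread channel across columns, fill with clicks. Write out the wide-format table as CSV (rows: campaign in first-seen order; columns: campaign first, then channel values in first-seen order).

Columns: campaign plus the 3 distinct channel values (search, affiliate, email).
For example, row cmp17 column search takes clicks=864 from the long row (cmp17, search).

campaign,search,affiliate,email
cmp17,864,163,33
cmp19,46,508,834
cmp18,569,618,644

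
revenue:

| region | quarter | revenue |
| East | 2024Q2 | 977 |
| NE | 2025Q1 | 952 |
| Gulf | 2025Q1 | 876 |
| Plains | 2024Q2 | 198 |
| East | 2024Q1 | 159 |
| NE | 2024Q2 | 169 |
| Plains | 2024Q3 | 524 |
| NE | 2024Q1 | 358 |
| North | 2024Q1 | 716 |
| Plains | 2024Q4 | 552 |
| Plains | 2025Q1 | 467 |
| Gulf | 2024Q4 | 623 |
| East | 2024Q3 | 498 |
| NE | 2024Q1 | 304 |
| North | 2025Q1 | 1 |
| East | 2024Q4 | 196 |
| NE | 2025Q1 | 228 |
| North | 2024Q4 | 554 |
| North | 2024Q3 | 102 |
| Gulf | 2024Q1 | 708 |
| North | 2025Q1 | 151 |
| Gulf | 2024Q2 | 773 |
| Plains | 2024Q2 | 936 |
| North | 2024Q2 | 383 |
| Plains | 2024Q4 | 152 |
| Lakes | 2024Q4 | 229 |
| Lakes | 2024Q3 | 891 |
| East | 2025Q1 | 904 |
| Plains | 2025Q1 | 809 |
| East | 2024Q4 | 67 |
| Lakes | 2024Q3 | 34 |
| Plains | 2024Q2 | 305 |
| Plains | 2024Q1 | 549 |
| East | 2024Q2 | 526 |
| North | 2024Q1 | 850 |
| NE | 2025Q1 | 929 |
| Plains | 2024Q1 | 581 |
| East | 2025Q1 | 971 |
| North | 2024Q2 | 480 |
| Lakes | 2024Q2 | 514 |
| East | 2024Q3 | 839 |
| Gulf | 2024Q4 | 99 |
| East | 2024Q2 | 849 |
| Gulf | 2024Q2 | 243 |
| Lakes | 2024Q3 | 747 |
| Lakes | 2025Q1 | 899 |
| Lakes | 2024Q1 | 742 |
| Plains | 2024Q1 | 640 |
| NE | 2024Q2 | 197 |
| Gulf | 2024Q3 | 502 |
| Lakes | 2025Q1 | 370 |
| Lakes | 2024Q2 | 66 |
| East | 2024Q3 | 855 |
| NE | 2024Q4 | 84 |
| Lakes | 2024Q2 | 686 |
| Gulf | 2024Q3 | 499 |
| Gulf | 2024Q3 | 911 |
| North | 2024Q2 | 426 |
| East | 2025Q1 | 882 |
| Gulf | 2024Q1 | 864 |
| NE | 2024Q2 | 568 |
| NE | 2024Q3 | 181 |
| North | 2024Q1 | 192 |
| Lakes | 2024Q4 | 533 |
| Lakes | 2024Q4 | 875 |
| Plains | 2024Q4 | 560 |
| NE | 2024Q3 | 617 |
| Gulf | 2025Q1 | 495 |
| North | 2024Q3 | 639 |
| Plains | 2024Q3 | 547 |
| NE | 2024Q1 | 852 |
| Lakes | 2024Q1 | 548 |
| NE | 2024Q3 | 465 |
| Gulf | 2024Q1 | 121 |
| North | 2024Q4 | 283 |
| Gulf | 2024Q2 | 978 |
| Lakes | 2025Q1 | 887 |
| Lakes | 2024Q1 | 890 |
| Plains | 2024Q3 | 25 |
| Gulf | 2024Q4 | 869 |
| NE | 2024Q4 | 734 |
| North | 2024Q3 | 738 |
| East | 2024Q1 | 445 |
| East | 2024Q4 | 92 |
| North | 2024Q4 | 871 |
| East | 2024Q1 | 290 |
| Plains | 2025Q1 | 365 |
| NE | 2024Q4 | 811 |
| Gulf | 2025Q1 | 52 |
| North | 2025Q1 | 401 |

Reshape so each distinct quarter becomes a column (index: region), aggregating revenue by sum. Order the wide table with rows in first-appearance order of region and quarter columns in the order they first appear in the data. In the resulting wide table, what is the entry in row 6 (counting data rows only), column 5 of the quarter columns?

With rows in first-appearance order of region, row 6 is region=Lakes. quarter columns in first-appearance order: 2024Q2, 2025Q1, 2024Q1, 2024Q3, 2024Q4; column 5 is 2024Q4.
Long rows with region=Lakes, quarter=2024Q4: 229 + 533 + 875 = 1637.

1637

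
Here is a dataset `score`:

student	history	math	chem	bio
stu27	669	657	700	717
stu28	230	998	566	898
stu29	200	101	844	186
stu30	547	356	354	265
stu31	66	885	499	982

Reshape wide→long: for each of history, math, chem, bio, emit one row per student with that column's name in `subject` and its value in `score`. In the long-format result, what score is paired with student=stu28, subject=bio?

Unpivoting turns each (student, wide-column) pair into one long row.
The wide cell at row stu28, column bio holds 898, so the long row (stu28, bio) has score=898.

898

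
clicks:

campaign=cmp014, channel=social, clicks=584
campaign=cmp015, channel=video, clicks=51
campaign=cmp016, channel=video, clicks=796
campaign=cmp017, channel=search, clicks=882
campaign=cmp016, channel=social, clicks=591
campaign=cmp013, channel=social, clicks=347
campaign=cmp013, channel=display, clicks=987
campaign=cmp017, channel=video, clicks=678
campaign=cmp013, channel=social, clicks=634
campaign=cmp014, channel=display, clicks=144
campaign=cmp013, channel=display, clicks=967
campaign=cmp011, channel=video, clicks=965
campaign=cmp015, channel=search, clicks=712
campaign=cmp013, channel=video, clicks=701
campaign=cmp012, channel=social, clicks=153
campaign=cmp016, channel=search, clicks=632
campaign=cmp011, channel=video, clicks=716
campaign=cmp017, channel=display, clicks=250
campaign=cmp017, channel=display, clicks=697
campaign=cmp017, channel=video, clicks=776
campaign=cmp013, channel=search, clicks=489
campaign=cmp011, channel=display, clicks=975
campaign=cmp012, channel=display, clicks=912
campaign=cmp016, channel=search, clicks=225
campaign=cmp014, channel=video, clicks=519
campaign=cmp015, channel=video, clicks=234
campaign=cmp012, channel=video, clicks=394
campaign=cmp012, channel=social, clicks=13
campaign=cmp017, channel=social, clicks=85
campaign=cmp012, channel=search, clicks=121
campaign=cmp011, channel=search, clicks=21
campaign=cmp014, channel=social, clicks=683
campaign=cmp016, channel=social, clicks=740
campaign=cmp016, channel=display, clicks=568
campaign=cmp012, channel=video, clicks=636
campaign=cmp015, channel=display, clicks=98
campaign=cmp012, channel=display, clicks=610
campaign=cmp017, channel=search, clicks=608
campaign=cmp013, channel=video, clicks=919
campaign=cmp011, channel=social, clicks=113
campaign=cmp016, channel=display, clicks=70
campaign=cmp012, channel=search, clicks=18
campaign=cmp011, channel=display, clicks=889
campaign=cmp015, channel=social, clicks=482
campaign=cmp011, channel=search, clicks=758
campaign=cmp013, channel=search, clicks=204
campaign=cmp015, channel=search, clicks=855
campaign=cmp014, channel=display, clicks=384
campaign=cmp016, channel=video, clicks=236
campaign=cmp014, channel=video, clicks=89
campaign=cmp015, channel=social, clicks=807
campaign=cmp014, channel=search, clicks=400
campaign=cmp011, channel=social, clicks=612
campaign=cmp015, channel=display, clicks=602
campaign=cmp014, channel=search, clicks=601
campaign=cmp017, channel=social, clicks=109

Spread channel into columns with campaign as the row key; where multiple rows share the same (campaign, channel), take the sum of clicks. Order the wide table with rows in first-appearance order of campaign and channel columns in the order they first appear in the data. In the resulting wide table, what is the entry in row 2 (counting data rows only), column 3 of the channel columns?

With rows in first-appearance order of campaign, row 2 is campaign=cmp015. channel columns in first-appearance order: social, video, search, display; column 3 is search.
Long rows with campaign=cmp015, channel=search: 712 + 855 = 1567.

1567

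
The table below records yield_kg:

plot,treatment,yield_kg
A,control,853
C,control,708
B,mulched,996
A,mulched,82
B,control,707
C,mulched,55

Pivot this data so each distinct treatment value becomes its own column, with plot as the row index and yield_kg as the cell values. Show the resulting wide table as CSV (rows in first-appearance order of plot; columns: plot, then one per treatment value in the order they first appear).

plot,control,mulched
A,853,82
C,708,55
B,707,996

Columns: plot plus the 2 distinct treatment values (control, mulched).
For example, row A column control takes yield_kg=853 from the long row (A, control).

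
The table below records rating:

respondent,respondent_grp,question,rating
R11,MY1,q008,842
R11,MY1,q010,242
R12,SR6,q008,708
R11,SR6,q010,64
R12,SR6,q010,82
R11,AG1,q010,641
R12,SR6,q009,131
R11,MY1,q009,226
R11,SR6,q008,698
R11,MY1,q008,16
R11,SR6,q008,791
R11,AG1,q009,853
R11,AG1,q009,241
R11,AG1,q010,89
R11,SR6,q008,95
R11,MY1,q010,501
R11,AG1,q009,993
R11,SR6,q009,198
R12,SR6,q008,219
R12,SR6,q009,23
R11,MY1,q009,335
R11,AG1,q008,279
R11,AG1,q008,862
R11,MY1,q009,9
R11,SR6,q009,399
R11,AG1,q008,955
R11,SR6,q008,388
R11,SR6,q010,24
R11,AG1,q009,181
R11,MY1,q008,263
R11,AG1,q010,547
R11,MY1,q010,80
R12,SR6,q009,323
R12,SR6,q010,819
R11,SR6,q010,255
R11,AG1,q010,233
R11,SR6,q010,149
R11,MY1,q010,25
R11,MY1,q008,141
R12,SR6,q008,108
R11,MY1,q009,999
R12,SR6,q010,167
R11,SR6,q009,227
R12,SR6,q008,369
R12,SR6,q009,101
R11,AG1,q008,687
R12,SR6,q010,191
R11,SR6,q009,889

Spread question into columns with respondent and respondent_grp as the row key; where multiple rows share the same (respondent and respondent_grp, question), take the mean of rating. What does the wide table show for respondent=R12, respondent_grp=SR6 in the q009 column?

144.50

Rows with respondent=R12, respondent_grp=SR6 and question=q009: rating values are 131, 23, 323, 101.
(131 + 23 + 323 + 101) / 4 = 144.50.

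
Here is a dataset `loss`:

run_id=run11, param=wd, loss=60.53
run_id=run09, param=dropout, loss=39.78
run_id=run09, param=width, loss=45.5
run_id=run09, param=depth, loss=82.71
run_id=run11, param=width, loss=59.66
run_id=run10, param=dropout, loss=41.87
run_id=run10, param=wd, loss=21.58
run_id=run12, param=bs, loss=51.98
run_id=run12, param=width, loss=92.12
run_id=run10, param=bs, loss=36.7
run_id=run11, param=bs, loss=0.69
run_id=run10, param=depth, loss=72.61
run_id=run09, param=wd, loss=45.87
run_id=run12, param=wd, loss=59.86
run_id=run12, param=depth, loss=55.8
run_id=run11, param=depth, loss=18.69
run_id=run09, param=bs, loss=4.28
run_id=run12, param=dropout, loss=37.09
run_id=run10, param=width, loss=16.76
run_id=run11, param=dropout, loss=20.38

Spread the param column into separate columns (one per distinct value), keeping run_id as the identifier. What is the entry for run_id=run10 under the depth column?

72.61

Wide layout: rows indexed by run_id, columns are the 5 distinct param values (wd, dropout, width, depth, bs).
Cell (run_id=run10, param=depth) draws from the long row where run_id=run10 and param=depth, which has loss=72.61.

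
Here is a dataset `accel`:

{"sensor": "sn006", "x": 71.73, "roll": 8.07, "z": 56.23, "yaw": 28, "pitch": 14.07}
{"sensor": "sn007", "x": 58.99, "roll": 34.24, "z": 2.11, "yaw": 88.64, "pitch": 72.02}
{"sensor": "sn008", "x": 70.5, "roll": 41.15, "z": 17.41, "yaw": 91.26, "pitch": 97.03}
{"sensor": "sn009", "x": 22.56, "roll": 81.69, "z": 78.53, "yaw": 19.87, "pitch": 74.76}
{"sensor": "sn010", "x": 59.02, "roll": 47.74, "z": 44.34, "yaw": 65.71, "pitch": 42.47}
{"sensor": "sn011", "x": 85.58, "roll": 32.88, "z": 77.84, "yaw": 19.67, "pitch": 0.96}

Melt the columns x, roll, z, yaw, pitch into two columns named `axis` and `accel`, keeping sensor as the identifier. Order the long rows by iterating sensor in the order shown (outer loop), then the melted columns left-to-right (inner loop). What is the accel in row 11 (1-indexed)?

30 rows total (6 × 5). Row 11: index ⌊(11-1)/5⌋ = 2 into sensor → sn008; (11-1) mod 5 = 0 into the melted columns → x.
So row 11 is (sn008, x, 70.5); accel = 70.5.

70.5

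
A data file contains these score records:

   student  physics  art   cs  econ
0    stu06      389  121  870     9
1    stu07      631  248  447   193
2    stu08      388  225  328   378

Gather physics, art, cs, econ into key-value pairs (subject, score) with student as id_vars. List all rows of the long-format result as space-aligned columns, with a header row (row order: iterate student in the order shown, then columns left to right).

student  subject  score
stu06    physics  389  
stu06    art      121  
stu06    cs       870  
stu06    econ     9    
stu07    physics  631  
stu07    art      248  
stu07    cs       447  
stu07    econ     193  
stu08    physics  388  
stu08    art      225  
stu08    cs       328  
stu08    econ     378  

Each (student, column) pair becomes one row: 3 × 4 = 12 rows.
For example, (stu06, physics) → score=389.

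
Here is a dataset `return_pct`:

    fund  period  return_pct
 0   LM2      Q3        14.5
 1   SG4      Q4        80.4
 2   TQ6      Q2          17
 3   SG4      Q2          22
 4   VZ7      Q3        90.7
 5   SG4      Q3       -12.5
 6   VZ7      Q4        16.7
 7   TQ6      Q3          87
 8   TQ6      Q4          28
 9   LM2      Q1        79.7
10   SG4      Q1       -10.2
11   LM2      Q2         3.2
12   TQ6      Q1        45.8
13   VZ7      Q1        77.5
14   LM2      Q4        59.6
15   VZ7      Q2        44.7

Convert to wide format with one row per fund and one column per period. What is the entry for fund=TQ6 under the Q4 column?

28

Wide layout: rows indexed by fund, columns are the 4 distinct period values (Q3, Q4, Q2, Q1).
Cell (fund=TQ6, period=Q4) draws from the long row where fund=TQ6 and period=Q4, which has return_pct=28.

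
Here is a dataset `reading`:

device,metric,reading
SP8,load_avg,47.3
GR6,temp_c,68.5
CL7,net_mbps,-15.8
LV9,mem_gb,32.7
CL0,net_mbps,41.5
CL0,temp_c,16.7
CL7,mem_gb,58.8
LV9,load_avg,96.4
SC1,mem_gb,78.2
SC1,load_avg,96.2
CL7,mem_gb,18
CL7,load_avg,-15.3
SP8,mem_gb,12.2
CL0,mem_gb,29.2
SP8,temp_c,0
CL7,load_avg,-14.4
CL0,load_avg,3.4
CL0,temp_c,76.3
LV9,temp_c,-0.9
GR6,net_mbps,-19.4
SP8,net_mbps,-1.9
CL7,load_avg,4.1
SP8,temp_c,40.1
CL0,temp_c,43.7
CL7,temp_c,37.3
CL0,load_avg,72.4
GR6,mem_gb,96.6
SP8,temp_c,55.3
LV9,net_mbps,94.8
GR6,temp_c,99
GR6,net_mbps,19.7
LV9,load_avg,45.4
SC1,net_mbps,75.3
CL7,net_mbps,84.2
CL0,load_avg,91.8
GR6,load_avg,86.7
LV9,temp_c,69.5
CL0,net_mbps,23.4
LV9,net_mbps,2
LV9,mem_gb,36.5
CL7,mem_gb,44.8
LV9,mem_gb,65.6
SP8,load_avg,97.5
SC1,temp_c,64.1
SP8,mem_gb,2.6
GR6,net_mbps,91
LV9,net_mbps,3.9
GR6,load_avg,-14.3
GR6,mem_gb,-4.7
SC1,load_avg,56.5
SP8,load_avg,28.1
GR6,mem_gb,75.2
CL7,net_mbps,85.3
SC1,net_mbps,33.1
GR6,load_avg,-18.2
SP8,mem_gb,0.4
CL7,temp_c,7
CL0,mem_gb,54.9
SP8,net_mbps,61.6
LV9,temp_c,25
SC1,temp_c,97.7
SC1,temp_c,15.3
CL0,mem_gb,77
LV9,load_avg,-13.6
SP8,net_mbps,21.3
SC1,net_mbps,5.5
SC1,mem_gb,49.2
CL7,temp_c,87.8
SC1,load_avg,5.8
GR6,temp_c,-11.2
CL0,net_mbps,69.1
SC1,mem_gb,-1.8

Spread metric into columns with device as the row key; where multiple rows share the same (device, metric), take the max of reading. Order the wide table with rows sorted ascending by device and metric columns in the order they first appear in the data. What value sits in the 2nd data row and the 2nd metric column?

87.8

With rows sorted ascending by device, row 2 is device=CL7. metric columns in first-appearance order: load_avg, temp_c, net_mbps, mem_gb; column 2 is temp_c.
Long rows with device=CL7, metric=temp_c: max(37.3, 7, 87.8) = 87.8.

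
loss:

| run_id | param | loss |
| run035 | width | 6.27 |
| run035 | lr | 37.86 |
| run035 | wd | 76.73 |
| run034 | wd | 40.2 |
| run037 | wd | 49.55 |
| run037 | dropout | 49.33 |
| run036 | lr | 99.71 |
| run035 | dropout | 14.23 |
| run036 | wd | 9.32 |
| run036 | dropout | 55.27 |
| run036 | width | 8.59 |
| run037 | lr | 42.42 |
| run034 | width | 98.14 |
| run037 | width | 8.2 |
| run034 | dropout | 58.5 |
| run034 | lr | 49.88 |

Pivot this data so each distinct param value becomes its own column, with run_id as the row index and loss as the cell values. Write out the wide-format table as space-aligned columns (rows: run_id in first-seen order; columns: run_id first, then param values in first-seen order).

Columns: run_id plus the 4 distinct param values (width, lr, wd, dropout).
For example, row run035 column width takes loss=6.27 from the long row (run035, width).

run_id  width  lr     wd     dropout
run035  6.27   37.86  76.73  14.23  
run034  98.14  49.88  40.2   58.5   
run037  8.2    42.42  49.55  49.33  
run036  8.59   99.71  9.32   55.27  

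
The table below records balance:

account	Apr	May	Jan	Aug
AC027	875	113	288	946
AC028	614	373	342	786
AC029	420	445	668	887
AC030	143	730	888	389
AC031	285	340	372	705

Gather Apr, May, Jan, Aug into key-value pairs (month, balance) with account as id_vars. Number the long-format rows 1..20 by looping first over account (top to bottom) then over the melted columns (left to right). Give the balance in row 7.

342

20 rows total (5 × 4). Row 7: index ⌊(7-1)/4⌋ = 1 into account → AC028; (7-1) mod 4 = 2 into the melted columns → Jan.
So row 7 is (AC028, Jan, 342); balance = 342.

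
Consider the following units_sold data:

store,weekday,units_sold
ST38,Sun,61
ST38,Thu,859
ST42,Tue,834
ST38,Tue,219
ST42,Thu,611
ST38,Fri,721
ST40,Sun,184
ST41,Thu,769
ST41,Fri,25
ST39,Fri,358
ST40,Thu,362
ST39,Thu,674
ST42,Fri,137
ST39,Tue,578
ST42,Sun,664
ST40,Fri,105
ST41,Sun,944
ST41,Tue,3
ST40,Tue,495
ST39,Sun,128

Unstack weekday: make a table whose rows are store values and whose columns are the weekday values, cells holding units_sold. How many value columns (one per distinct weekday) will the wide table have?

4

4 distinct weekday values: Sun, Thu, Tue, Fri.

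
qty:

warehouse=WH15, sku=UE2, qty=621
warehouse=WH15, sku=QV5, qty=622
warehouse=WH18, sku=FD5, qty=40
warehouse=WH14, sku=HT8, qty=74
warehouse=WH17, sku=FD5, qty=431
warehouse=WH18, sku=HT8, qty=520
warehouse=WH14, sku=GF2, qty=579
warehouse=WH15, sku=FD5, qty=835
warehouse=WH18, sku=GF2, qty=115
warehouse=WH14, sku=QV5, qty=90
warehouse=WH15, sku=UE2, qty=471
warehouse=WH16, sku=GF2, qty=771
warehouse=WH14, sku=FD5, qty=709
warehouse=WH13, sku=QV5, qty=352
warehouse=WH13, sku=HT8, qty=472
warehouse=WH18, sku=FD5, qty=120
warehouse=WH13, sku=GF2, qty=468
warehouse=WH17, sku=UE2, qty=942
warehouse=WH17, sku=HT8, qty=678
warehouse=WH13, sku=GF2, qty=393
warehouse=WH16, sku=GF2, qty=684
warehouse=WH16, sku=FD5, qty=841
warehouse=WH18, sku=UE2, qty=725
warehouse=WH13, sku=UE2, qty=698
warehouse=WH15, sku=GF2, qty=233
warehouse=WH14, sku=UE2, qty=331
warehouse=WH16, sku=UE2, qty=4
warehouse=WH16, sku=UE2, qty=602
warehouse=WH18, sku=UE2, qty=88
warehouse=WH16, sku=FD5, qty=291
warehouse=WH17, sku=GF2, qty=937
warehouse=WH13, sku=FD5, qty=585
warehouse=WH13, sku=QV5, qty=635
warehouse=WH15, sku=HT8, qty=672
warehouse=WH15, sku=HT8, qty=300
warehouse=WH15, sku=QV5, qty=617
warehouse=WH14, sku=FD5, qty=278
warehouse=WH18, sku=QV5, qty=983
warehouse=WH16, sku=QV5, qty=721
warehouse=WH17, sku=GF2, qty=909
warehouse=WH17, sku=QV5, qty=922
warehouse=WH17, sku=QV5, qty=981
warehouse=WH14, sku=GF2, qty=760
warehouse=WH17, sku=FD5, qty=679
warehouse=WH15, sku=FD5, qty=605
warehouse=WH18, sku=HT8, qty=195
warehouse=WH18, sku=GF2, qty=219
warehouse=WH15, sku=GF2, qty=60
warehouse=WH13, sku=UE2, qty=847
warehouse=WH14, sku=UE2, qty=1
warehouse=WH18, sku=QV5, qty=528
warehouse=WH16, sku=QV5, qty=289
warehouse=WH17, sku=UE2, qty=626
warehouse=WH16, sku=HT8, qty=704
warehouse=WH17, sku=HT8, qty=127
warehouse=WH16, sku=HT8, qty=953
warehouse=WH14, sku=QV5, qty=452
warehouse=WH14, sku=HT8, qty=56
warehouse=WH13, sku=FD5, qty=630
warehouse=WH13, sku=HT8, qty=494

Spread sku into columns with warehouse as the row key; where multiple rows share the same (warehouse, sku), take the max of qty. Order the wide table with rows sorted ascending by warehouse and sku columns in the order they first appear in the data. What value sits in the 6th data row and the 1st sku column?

With rows sorted ascending by warehouse, row 6 is warehouse=WH18. sku columns in first-appearance order: UE2, QV5, FD5, HT8, GF2; column 1 is UE2.
Long rows with warehouse=WH18, sku=UE2: max(725, 88) = 725.

725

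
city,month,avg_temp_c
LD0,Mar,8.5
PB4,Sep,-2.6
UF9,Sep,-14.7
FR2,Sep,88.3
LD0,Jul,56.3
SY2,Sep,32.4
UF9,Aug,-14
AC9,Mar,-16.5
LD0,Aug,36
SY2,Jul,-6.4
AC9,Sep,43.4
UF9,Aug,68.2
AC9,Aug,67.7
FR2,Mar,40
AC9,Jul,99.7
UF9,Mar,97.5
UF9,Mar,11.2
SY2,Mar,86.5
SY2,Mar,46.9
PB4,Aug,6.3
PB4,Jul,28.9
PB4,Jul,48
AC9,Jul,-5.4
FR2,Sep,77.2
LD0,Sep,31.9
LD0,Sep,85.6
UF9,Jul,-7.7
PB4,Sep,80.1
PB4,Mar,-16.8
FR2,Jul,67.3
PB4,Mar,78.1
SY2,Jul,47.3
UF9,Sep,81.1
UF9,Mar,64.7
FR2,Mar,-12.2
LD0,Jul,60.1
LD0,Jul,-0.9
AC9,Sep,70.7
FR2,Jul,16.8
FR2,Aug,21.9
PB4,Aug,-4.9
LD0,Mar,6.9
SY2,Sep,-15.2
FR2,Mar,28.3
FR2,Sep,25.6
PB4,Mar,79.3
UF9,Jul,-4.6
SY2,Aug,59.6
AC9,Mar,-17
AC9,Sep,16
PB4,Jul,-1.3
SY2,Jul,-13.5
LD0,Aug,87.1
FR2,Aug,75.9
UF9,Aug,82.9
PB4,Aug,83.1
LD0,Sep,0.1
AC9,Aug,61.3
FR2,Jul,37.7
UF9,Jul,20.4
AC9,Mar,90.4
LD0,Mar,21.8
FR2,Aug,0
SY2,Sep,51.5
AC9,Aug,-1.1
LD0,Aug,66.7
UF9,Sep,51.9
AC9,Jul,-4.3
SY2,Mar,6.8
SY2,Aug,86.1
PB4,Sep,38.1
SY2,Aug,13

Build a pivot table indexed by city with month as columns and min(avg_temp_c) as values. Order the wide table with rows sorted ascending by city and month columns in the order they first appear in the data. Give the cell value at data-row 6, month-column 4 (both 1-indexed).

With rows sorted ascending by city, row 6 is city=UF9. month columns in first-appearance order: Mar, Sep, Jul, Aug; column 4 is Aug.
Long rows with city=UF9, month=Aug: min(-14, 68.2, 82.9) = -14.

-14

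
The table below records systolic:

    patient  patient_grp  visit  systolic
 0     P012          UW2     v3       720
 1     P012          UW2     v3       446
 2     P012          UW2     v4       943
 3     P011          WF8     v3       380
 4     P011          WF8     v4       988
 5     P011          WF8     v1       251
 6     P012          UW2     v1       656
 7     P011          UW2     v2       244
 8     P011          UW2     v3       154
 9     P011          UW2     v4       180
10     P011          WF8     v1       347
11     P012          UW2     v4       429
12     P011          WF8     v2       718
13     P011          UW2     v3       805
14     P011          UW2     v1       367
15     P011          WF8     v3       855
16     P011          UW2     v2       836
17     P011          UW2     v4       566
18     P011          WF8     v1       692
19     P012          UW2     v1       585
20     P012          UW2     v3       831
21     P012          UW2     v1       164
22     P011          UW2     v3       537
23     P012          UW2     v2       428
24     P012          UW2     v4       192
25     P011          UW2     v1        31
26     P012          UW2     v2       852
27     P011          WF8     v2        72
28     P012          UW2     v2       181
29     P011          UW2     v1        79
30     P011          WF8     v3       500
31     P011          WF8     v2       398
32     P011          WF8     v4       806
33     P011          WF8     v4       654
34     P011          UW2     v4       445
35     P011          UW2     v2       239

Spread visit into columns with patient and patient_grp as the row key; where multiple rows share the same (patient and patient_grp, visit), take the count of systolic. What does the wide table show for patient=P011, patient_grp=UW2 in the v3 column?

3

Rows with patient=P011, patient_grp=UW2 and visit=v3: systolic values are 154, 805, 537.
3 rows match — count = 3.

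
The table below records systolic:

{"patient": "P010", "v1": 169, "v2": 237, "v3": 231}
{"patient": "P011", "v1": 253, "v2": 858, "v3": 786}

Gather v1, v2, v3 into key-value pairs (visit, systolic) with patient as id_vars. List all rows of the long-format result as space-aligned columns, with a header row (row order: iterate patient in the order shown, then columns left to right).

patient  visit  systolic
P010     v1     169     
P010     v2     237     
P010     v3     231     
P011     v1     253     
P011     v2     858     
P011     v3     786     

Each (patient, column) pair becomes one row: 2 × 3 = 6 rows.
For example, (P010, v1) → systolic=169.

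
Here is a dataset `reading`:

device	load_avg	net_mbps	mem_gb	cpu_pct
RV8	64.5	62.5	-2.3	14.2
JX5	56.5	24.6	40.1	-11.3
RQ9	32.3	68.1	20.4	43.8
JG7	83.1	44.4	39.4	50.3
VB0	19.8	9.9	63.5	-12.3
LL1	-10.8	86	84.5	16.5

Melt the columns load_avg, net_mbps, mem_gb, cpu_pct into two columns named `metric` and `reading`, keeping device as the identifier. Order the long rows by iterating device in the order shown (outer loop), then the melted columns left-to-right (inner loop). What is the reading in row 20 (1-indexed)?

24 rows total (6 × 4). Row 20: index ⌊(20-1)/4⌋ = 4 into device → VB0; (20-1) mod 4 = 3 into the melted columns → cpu_pct.
So row 20 is (VB0, cpu_pct, -12.3); reading = -12.3.

-12.3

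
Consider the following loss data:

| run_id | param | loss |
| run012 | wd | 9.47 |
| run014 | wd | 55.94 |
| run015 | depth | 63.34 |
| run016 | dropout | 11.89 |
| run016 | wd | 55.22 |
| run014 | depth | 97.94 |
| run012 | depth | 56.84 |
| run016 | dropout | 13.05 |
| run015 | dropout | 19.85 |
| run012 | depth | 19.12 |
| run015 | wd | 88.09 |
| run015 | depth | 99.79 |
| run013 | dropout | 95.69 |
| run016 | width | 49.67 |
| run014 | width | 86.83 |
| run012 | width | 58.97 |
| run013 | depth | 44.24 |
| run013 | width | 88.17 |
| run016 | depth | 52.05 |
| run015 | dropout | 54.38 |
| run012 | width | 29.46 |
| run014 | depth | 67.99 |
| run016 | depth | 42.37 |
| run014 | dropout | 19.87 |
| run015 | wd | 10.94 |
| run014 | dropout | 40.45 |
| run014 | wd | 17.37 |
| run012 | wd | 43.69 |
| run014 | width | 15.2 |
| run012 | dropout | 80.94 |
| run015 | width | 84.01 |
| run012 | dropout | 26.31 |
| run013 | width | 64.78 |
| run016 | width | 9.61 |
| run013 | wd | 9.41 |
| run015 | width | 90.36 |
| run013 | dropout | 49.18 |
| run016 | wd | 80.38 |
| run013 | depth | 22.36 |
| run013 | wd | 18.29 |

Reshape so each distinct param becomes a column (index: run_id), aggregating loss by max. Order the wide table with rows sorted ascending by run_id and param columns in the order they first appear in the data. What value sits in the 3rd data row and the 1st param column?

55.94

With rows sorted ascending by run_id, row 3 is run_id=run014. param columns in first-appearance order: wd, depth, dropout, width; column 1 is wd.
Long rows with run_id=run014, param=wd: max(55.94, 17.37) = 55.94.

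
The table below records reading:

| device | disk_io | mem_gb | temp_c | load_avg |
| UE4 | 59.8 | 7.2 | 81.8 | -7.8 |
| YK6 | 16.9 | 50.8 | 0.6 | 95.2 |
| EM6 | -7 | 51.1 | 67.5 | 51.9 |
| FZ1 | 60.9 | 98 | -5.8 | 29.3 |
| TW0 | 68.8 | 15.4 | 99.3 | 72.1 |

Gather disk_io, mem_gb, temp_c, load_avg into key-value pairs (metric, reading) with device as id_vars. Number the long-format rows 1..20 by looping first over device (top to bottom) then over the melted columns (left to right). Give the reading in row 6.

20 rows total (5 × 4). Row 6: index ⌊(6-1)/4⌋ = 1 into device → YK6; (6-1) mod 4 = 1 into the melted columns → mem_gb.
So row 6 is (YK6, mem_gb, 50.8); reading = 50.8.

50.8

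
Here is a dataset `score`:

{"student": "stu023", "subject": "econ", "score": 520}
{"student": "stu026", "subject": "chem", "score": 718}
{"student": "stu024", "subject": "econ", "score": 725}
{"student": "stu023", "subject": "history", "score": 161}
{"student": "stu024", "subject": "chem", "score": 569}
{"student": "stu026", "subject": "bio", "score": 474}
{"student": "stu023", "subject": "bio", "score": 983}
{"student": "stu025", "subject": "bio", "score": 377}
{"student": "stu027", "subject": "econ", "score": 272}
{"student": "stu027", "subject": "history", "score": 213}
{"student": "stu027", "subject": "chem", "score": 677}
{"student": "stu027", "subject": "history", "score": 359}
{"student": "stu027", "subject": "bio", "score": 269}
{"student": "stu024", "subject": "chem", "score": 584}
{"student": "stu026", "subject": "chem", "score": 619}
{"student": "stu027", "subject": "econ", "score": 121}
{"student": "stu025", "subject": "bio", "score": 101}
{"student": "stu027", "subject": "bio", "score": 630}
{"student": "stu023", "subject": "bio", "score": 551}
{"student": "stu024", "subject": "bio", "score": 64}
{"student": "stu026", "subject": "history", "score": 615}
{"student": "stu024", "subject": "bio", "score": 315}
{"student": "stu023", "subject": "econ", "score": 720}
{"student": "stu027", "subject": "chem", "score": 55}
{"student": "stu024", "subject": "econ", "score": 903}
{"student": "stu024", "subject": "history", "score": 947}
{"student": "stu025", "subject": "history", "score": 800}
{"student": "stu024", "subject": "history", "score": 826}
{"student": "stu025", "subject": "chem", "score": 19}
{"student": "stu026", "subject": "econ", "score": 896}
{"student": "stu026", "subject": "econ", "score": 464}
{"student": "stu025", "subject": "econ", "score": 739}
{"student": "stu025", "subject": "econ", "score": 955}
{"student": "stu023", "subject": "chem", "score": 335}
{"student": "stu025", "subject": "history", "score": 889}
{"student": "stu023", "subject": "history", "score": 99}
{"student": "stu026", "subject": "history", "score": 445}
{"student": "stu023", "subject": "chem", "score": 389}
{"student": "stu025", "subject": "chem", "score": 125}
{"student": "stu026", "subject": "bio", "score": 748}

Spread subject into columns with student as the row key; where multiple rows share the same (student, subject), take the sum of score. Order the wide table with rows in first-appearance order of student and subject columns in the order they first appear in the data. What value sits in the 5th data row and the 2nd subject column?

With rows in first-appearance order of student, row 5 is student=stu027. subject columns in first-appearance order: econ, chem, history, bio; column 2 is chem.
Long rows with student=stu027, subject=chem: 677 + 55 = 732.

732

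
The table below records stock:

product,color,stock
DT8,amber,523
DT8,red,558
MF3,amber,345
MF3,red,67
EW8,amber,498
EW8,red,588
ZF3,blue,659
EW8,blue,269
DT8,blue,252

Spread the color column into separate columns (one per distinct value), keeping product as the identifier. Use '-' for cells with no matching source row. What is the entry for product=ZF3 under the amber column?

-

No long-format row has product=ZF3 and color=amber, so the cell is -.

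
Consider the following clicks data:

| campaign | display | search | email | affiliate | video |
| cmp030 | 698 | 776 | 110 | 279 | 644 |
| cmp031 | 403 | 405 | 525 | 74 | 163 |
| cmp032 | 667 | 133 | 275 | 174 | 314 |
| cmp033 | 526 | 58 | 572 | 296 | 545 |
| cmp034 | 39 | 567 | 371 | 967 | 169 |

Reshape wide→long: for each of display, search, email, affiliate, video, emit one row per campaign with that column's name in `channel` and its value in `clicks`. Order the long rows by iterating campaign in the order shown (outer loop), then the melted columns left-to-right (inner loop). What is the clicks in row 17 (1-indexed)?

25 rows total (5 × 5). Row 17: index ⌊(17-1)/5⌋ = 3 into campaign → cmp033; (17-1) mod 5 = 1 into the melted columns → search.
So row 17 is (cmp033, search, 58); clicks = 58.

58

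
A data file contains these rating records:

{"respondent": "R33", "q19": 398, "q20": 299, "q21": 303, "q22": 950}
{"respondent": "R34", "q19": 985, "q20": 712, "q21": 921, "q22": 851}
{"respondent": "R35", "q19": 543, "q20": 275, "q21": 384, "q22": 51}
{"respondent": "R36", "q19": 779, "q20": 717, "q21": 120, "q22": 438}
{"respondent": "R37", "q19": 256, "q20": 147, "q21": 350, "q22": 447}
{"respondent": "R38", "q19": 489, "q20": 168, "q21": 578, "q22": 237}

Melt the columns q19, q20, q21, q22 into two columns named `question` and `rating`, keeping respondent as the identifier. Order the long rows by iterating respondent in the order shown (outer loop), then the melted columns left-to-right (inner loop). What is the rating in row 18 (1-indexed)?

147

24 rows total (6 × 4). Row 18: index ⌊(18-1)/4⌋ = 4 into respondent → R37; (18-1) mod 4 = 1 into the melted columns → q20.
So row 18 is (R37, q20, 147); rating = 147.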